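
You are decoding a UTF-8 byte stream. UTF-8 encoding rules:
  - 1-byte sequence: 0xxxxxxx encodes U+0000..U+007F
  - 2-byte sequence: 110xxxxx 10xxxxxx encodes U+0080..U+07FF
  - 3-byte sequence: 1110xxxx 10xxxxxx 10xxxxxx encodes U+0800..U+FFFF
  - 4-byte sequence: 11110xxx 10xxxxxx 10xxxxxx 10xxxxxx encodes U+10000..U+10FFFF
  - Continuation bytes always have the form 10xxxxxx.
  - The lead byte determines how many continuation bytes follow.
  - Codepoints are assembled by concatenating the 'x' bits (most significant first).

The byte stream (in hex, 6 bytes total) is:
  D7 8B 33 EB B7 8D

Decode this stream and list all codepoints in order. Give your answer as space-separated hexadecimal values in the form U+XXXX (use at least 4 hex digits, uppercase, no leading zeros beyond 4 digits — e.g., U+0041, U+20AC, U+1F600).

Byte[0]=D7: 2-byte lead, need 1 cont bytes. acc=0x17
Byte[1]=8B: continuation. acc=(acc<<6)|0x0B=0x5CB
Completed: cp=U+05CB (starts at byte 0)
Byte[2]=33: 1-byte ASCII. cp=U+0033
Byte[3]=EB: 3-byte lead, need 2 cont bytes. acc=0xB
Byte[4]=B7: continuation. acc=(acc<<6)|0x37=0x2F7
Byte[5]=8D: continuation. acc=(acc<<6)|0x0D=0xBDCD
Completed: cp=U+BDCD (starts at byte 3)

Answer: U+05CB U+0033 U+BDCD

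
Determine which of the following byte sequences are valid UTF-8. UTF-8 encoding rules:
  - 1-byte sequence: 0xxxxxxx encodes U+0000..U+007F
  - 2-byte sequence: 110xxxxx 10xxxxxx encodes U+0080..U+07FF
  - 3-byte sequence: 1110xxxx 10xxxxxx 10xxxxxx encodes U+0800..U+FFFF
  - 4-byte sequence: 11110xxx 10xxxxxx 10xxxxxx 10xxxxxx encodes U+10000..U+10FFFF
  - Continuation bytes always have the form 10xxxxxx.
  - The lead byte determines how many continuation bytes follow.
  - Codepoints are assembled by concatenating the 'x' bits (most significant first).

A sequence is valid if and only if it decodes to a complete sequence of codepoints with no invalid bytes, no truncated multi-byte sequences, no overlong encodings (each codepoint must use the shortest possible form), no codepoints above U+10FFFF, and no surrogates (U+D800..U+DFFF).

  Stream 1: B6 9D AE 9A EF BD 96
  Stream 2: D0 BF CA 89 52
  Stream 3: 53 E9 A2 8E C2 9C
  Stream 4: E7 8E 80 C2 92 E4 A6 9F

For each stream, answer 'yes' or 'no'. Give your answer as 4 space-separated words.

Answer: no yes yes yes

Derivation:
Stream 1: error at byte offset 0. INVALID
Stream 2: decodes cleanly. VALID
Stream 3: decodes cleanly. VALID
Stream 4: decodes cleanly. VALID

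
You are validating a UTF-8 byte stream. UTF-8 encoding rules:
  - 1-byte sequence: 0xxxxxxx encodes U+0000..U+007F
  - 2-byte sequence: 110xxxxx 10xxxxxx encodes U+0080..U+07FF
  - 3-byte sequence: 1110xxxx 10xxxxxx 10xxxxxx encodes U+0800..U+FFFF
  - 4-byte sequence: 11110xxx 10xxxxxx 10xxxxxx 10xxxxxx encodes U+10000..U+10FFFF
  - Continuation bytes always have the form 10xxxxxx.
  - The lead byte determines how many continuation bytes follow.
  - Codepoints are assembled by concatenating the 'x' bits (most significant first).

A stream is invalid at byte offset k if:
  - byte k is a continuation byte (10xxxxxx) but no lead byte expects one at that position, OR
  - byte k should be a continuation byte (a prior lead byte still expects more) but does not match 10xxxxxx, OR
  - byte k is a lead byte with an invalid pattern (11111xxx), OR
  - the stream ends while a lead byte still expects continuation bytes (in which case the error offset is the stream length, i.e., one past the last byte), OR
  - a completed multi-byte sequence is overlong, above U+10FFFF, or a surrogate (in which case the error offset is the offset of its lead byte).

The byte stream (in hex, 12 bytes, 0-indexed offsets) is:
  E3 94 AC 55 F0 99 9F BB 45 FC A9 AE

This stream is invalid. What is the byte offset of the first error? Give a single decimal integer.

Answer: 9

Derivation:
Byte[0]=E3: 3-byte lead, need 2 cont bytes. acc=0x3
Byte[1]=94: continuation. acc=(acc<<6)|0x14=0xD4
Byte[2]=AC: continuation. acc=(acc<<6)|0x2C=0x352C
Completed: cp=U+352C (starts at byte 0)
Byte[3]=55: 1-byte ASCII. cp=U+0055
Byte[4]=F0: 4-byte lead, need 3 cont bytes. acc=0x0
Byte[5]=99: continuation. acc=(acc<<6)|0x19=0x19
Byte[6]=9F: continuation. acc=(acc<<6)|0x1F=0x65F
Byte[7]=BB: continuation. acc=(acc<<6)|0x3B=0x197FB
Completed: cp=U+197FB (starts at byte 4)
Byte[8]=45: 1-byte ASCII. cp=U+0045
Byte[9]=FC: INVALID lead byte (not 0xxx/110x/1110/11110)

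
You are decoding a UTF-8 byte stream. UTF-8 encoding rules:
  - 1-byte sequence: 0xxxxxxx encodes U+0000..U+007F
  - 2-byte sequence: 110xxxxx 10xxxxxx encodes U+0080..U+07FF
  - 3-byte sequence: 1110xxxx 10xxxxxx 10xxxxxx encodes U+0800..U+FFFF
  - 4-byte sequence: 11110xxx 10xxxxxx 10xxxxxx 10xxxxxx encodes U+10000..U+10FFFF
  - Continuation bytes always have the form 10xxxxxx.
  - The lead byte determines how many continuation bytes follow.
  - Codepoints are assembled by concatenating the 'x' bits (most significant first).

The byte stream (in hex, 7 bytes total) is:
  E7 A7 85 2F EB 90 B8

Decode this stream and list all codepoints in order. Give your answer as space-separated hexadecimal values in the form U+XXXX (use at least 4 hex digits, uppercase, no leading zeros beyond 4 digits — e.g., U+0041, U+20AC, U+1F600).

Byte[0]=E7: 3-byte lead, need 2 cont bytes. acc=0x7
Byte[1]=A7: continuation. acc=(acc<<6)|0x27=0x1E7
Byte[2]=85: continuation. acc=(acc<<6)|0x05=0x79C5
Completed: cp=U+79C5 (starts at byte 0)
Byte[3]=2F: 1-byte ASCII. cp=U+002F
Byte[4]=EB: 3-byte lead, need 2 cont bytes. acc=0xB
Byte[5]=90: continuation. acc=(acc<<6)|0x10=0x2D0
Byte[6]=B8: continuation. acc=(acc<<6)|0x38=0xB438
Completed: cp=U+B438 (starts at byte 4)

Answer: U+79C5 U+002F U+B438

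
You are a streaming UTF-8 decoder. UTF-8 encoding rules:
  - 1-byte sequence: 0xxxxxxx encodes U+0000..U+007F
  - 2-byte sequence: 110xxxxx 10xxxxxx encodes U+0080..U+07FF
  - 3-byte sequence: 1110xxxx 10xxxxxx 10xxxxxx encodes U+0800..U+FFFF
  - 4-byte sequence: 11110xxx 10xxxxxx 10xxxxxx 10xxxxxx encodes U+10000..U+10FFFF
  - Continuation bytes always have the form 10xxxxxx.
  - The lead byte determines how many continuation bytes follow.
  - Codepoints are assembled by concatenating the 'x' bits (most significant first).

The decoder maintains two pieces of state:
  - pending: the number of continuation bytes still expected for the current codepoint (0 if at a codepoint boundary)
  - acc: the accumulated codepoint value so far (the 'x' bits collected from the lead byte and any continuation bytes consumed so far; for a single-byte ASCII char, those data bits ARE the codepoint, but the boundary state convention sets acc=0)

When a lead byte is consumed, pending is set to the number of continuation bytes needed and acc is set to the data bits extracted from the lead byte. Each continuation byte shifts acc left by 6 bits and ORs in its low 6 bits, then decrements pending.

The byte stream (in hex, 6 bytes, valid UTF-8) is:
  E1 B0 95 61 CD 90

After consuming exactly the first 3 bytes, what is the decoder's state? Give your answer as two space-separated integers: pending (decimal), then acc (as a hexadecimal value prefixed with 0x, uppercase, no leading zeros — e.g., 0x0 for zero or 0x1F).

Answer: 0 0x1C15

Derivation:
Byte[0]=E1: 3-byte lead. pending=2, acc=0x1
Byte[1]=B0: continuation. acc=(acc<<6)|0x30=0x70, pending=1
Byte[2]=95: continuation. acc=(acc<<6)|0x15=0x1C15, pending=0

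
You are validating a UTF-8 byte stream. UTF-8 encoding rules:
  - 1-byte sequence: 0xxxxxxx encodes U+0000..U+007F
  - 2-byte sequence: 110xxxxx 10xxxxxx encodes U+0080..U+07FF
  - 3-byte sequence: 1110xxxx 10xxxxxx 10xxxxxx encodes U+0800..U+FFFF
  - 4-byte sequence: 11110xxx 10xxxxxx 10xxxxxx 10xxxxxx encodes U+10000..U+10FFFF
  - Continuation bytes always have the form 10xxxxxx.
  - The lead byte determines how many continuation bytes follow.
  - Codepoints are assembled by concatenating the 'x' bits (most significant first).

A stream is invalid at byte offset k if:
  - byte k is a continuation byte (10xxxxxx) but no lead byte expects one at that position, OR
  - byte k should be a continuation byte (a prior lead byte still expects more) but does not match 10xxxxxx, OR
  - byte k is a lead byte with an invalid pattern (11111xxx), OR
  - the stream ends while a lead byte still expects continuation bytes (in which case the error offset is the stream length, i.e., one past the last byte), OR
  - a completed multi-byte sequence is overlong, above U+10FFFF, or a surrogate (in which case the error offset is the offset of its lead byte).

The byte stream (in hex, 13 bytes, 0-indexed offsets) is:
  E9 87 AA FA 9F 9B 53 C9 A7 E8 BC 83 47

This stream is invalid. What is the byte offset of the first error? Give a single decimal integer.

Byte[0]=E9: 3-byte lead, need 2 cont bytes. acc=0x9
Byte[1]=87: continuation. acc=(acc<<6)|0x07=0x247
Byte[2]=AA: continuation. acc=(acc<<6)|0x2A=0x91EA
Completed: cp=U+91EA (starts at byte 0)
Byte[3]=FA: INVALID lead byte (not 0xxx/110x/1110/11110)

Answer: 3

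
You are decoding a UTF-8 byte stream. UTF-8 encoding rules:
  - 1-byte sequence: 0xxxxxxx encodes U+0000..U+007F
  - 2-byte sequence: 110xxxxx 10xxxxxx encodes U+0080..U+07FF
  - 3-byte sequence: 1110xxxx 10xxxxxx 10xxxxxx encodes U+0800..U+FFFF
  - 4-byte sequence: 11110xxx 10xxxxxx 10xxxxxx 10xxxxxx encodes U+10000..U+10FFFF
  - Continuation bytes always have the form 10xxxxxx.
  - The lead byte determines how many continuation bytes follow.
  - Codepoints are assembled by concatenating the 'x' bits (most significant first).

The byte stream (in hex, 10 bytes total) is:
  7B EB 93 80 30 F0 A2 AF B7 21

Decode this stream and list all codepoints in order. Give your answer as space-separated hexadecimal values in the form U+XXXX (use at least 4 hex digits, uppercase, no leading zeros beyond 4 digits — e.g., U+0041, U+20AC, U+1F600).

Byte[0]=7B: 1-byte ASCII. cp=U+007B
Byte[1]=EB: 3-byte lead, need 2 cont bytes. acc=0xB
Byte[2]=93: continuation. acc=(acc<<6)|0x13=0x2D3
Byte[3]=80: continuation. acc=(acc<<6)|0x00=0xB4C0
Completed: cp=U+B4C0 (starts at byte 1)
Byte[4]=30: 1-byte ASCII. cp=U+0030
Byte[5]=F0: 4-byte lead, need 3 cont bytes. acc=0x0
Byte[6]=A2: continuation. acc=(acc<<6)|0x22=0x22
Byte[7]=AF: continuation. acc=(acc<<6)|0x2F=0x8AF
Byte[8]=B7: continuation. acc=(acc<<6)|0x37=0x22BF7
Completed: cp=U+22BF7 (starts at byte 5)
Byte[9]=21: 1-byte ASCII. cp=U+0021

Answer: U+007B U+B4C0 U+0030 U+22BF7 U+0021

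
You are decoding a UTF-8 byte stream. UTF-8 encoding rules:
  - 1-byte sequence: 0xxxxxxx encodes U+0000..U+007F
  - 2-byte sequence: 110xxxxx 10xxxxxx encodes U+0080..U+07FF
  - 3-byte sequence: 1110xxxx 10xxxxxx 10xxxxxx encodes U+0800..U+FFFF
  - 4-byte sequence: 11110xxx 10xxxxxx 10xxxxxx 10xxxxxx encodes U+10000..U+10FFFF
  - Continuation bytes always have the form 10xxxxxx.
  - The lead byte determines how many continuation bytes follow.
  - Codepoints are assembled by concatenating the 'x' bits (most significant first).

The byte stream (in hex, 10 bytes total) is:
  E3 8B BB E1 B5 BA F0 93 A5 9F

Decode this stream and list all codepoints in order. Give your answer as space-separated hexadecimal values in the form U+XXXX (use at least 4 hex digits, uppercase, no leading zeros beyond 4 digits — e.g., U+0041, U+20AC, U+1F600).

Byte[0]=E3: 3-byte lead, need 2 cont bytes. acc=0x3
Byte[1]=8B: continuation. acc=(acc<<6)|0x0B=0xCB
Byte[2]=BB: continuation. acc=(acc<<6)|0x3B=0x32FB
Completed: cp=U+32FB (starts at byte 0)
Byte[3]=E1: 3-byte lead, need 2 cont bytes. acc=0x1
Byte[4]=B5: continuation. acc=(acc<<6)|0x35=0x75
Byte[5]=BA: continuation. acc=(acc<<6)|0x3A=0x1D7A
Completed: cp=U+1D7A (starts at byte 3)
Byte[6]=F0: 4-byte lead, need 3 cont bytes. acc=0x0
Byte[7]=93: continuation. acc=(acc<<6)|0x13=0x13
Byte[8]=A5: continuation. acc=(acc<<6)|0x25=0x4E5
Byte[9]=9F: continuation. acc=(acc<<6)|0x1F=0x1395F
Completed: cp=U+1395F (starts at byte 6)

Answer: U+32FB U+1D7A U+1395F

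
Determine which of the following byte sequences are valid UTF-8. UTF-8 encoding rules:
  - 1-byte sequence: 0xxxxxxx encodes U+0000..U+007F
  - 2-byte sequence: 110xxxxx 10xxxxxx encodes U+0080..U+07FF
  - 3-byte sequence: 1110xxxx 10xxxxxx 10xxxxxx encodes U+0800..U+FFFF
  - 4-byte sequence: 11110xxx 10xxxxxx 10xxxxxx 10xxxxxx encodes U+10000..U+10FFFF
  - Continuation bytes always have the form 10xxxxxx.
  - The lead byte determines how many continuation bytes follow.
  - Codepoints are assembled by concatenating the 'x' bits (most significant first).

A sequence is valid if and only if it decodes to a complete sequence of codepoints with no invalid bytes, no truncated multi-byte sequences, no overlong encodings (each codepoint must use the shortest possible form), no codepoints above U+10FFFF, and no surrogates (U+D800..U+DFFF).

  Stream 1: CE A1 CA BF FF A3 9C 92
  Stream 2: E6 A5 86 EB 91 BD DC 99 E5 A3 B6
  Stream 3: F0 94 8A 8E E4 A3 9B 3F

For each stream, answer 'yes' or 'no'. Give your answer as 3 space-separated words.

Stream 1: error at byte offset 4. INVALID
Stream 2: decodes cleanly. VALID
Stream 3: decodes cleanly. VALID

Answer: no yes yes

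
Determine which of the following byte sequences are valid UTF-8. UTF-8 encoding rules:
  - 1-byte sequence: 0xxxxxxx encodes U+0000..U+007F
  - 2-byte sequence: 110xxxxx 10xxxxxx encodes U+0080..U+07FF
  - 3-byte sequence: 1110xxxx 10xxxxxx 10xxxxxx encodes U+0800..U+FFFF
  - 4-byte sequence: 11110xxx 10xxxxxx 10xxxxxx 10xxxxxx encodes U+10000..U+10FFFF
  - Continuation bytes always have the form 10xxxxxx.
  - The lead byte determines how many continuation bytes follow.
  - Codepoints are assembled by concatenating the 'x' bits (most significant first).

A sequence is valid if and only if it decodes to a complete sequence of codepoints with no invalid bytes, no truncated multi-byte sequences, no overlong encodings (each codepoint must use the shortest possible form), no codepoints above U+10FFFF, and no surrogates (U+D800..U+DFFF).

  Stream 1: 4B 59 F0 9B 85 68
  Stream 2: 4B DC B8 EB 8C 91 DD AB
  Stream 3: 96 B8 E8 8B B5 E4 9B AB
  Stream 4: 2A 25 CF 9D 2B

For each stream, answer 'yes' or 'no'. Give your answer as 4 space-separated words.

Answer: no yes no yes

Derivation:
Stream 1: error at byte offset 5. INVALID
Stream 2: decodes cleanly. VALID
Stream 3: error at byte offset 0. INVALID
Stream 4: decodes cleanly. VALID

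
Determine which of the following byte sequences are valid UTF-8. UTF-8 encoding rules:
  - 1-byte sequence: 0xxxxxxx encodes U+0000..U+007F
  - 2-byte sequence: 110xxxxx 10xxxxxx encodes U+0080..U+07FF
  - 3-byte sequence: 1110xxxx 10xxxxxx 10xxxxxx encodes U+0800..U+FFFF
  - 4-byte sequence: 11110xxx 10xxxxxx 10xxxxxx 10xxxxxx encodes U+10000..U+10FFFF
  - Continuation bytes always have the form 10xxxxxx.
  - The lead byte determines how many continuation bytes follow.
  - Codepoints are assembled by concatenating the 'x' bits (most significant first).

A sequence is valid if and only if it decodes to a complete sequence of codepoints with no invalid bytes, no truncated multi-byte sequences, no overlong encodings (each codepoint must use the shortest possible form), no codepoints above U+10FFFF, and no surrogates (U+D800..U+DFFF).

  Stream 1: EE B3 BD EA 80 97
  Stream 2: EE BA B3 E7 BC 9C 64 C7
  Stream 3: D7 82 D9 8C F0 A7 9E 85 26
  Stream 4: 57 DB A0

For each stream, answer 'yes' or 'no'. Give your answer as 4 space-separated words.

Stream 1: decodes cleanly. VALID
Stream 2: error at byte offset 8. INVALID
Stream 3: decodes cleanly. VALID
Stream 4: decodes cleanly. VALID

Answer: yes no yes yes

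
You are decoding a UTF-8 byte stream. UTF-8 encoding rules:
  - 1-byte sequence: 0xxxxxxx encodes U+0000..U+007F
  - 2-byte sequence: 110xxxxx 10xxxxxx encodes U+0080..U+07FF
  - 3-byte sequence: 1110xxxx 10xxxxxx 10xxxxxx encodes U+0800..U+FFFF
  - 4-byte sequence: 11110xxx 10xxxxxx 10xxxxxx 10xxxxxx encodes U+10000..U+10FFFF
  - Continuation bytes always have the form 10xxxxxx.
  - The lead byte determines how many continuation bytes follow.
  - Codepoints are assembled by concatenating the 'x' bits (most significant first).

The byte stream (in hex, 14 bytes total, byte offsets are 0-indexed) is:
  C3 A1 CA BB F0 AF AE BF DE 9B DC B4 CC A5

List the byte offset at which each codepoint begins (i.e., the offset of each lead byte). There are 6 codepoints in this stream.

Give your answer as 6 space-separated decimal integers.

Byte[0]=C3: 2-byte lead, need 1 cont bytes. acc=0x3
Byte[1]=A1: continuation. acc=(acc<<6)|0x21=0xE1
Completed: cp=U+00E1 (starts at byte 0)
Byte[2]=CA: 2-byte lead, need 1 cont bytes. acc=0xA
Byte[3]=BB: continuation. acc=(acc<<6)|0x3B=0x2BB
Completed: cp=U+02BB (starts at byte 2)
Byte[4]=F0: 4-byte lead, need 3 cont bytes. acc=0x0
Byte[5]=AF: continuation. acc=(acc<<6)|0x2F=0x2F
Byte[6]=AE: continuation. acc=(acc<<6)|0x2E=0xBEE
Byte[7]=BF: continuation. acc=(acc<<6)|0x3F=0x2FBBF
Completed: cp=U+2FBBF (starts at byte 4)
Byte[8]=DE: 2-byte lead, need 1 cont bytes. acc=0x1E
Byte[9]=9B: continuation. acc=(acc<<6)|0x1B=0x79B
Completed: cp=U+079B (starts at byte 8)
Byte[10]=DC: 2-byte lead, need 1 cont bytes. acc=0x1C
Byte[11]=B4: continuation. acc=(acc<<6)|0x34=0x734
Completed: cp=U+0734 (starts at byte 10)
Byte[12]=CC: 2-byte lead, need 1 cont bytes. acc=0xC
Byte[13]=A5: continuation. acc=(acc<<6)|0x25=0x325
Completed: cp=U+0325 (starts at byte 12)

Answer: 0 2 4 8 10 12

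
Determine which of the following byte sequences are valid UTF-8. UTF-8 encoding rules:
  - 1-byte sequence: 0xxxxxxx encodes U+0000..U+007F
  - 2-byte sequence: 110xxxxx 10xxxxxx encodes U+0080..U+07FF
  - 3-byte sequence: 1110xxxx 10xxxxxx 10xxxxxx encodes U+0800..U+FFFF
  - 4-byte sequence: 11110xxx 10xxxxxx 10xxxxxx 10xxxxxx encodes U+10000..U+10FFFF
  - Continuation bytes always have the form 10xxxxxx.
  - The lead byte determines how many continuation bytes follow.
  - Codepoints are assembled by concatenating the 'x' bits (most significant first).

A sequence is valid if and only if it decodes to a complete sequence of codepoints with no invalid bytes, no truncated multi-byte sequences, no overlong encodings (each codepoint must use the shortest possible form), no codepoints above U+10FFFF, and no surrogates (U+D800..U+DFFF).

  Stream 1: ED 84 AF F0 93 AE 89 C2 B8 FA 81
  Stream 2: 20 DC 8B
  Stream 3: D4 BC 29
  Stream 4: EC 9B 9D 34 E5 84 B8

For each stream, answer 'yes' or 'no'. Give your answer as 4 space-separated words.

Answer: no yes yes yes

Derivation:
Stream 1: error at byte offset 9. INVALID
Stream 2: decodes cleanly. VALID
Stream 3: decodes cleanly. VALID
Stream 4: decodes cleanly. VALID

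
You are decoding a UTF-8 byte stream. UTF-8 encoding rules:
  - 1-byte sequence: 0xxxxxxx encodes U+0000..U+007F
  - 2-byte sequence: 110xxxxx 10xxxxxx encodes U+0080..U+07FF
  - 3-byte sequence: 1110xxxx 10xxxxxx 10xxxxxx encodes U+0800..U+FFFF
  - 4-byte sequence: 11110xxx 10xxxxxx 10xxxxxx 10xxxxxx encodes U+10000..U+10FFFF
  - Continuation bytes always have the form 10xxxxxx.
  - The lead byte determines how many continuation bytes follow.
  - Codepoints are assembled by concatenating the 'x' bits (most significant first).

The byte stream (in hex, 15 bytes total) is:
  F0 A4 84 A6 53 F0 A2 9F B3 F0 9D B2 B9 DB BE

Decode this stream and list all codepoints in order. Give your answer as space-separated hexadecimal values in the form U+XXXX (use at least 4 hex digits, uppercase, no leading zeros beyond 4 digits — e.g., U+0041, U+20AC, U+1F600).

Byte[0]=F0: 4-byte lead, need 3 cont bytes. acc=0x0
Byte[1]=A4: continuation. acc=(acc<<6)|0x24=0x24
Byte[2]=84: continuation. acc=(acc<<6)|0x04=0x904
Byte[3]=A6: continuation. acc=(acc<<6)|0x26=0x24126
Completed: cp=U+24126 (starts at byte 0)
Byte[4]=53: 1-byte ASCII. cp=U+0053
Byte[5]=F0: 4-byte lead, need 3 cont bytes. acc=0x0
Byte[6]=A2: continuation. acc=(acc<<6)|0x22=0x22
Byte[7]=9F: continuation. acc=(acc<<6)|0x1F=0x89F
Byte[8]=B3: continuation. acc=(acc<<6)|0x33=0x227F3
Completed: cp=U+227F3 (starts at byte 5)
Byte[9]=F0: 4-byte lead, need 3 cont bytes. acc=0x0
Byte[10]=9D: continuation. acc=(acc<<6)|0x1D=0x1D
Byte[11]=B2: continuation. acc=(acc<<6)|0x32=0x772
Byte[12]=B9: continuation. acc=(acc<<6)|0x39=0x1DCB9
Completed: cp=U+1DCB9 (starts at byte 9)
Byte[13]=DB: 2-byte lead, need 1 cont bytes. acc=0x1B
Byte[14]=BE: continuation. acc=(acc<<6)|0x3E=0x6FE
Completed: cp=U+06FE (starts at byte 13)

Answer: U+24126 U+0053 U+227F3 U+1DCB9 U+06FE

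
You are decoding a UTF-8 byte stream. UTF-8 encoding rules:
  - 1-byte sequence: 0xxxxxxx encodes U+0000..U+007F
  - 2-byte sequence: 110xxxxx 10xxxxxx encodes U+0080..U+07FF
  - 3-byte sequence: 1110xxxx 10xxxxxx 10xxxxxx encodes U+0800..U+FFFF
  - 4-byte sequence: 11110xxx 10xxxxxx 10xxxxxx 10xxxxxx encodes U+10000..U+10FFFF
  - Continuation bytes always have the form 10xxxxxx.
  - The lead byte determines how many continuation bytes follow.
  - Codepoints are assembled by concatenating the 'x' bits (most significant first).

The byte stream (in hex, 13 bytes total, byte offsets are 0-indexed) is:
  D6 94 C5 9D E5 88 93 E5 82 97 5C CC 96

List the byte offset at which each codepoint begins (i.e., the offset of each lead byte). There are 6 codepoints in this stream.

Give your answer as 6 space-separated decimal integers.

Byte[0]=D6: 2-byte lead, need 1 cont bytes. acc=0x16
Byte[1]=94: continuation. acc=(acc<<6)|0x14=0x594
Completed: cp=U+0594 (starts at byte 0)
Byte[2]=C5: 2-byte lead, need 1 cont bytes. acc=0x5
Byte[3]=9D: continuation. acc=(acc<<6)|0x1D=0x15D
Completed: cp=U+015D (starts at byte 2)
Byte[4]=E5: 3-byte lead, need 2 cont bytes. acc=0x5
Byte[5]=88: continuation. acc=(acc<<6)|0x08=0x148
Byte[6]=93: continuation. acc=(acc<<6)|0x13=0x5213
Completed: cp=U+5213 (starts at byte 4)
Byte[7]=E5: 3-byte lead, need 2 cont bytes. acc=0x5
Byte[8]=82: continuation. acc=(acc<<6)|0x02=0x142
Byte[9]=97: continuation. acc=(acc<<6)|0x17=0x5097
Completed: cp=U+5097 (starts at byte 7)
Byte[10]=5C: 1-byte ASCII. cp=U+005C
Byte[11]=CC: 2-byte lead, need 1 cont bytes. acc=0xC
Byte[12]=96: continuation. acc=(acc<<6)|0x16=0x316
Completed: cp=U+0316 (starts at byte 11)

Answer: 0 2 4 7 10 11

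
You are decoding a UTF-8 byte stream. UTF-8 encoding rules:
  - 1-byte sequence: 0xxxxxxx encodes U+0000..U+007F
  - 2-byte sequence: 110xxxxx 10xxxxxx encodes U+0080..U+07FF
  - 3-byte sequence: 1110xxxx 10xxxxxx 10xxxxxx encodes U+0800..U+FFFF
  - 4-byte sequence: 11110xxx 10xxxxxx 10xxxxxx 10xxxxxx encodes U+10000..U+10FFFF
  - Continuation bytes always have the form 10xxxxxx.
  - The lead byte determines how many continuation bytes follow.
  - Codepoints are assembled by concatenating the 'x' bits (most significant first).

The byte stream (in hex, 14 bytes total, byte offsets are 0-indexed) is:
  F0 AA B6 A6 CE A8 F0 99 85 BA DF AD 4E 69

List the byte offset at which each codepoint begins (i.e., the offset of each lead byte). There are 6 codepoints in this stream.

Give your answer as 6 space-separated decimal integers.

Byte[0]=F0: 4-byte lead, need 3 cont bytes. acc=0x0
Byte[1]=AA: continuation. acc=(acc<<6)|0x2A=0x2A
Byte[2]=B6: continuation. acc=(acc<<6)|0x36=0xAB6
Byte[3]=A6: continuation. acc=(acc<<6)|0x26=0x2ADA6
Completed: cp=U+2ADA6 (starts at byte 0)
Byte[4]=CE: 2-byte lead, need 1 cont bytes. acc=0xE
Byte[5]=A8: continuation. acc=(acc<<6)|0x28=0x3A8
Completed: cp=U+03A8 (starts at byte 4)
Byte[6]=F0: 4-byte lead, need 3 cont bytes. acc=0x0
Byte[7]=99: continuation. acc=(acc<<6)|0x19=0x19
Byte[8]=85: continuation. acc=(acc<<6)|0x05=0x645
Byte[9]=BA: continuation. acc=(acc<<6)|0x3A=0x1917A
Completed: cp=U+1917A (starts at byte 6)
Byte[10]=DF: 2-byte lead, need 1 cont bytes. acc=0x1F
Byte[11]=AD: continuation. acc=(acc<<6)|0x2D=0x7ED
Completed: cp=U+07ED (starts at byte 10)
Byte[12]=4E: 1-byte ASCII. cp=U+004E
Byte[13]=69: 1-byte ASCII. cp=U+0069

Answer: 0 4 6 10 12 13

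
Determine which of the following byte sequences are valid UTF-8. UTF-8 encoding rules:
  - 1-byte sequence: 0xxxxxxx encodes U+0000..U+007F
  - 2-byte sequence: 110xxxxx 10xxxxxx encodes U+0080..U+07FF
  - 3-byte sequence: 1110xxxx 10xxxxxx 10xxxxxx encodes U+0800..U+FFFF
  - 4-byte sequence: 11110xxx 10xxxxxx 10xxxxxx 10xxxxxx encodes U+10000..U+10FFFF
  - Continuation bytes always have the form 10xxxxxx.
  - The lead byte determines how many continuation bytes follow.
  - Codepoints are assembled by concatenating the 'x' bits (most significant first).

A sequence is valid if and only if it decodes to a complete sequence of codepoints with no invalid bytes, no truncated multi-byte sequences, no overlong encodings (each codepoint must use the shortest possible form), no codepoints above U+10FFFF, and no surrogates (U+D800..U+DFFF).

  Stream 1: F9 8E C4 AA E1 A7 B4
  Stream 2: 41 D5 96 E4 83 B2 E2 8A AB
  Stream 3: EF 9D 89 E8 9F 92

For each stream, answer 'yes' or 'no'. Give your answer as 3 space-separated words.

Stream 1: error at byte offset 0. INVALID
Stream 2: decodes cleanly. VALID
Stream 3: decodes cleanly. VALID

Answer: no yes yes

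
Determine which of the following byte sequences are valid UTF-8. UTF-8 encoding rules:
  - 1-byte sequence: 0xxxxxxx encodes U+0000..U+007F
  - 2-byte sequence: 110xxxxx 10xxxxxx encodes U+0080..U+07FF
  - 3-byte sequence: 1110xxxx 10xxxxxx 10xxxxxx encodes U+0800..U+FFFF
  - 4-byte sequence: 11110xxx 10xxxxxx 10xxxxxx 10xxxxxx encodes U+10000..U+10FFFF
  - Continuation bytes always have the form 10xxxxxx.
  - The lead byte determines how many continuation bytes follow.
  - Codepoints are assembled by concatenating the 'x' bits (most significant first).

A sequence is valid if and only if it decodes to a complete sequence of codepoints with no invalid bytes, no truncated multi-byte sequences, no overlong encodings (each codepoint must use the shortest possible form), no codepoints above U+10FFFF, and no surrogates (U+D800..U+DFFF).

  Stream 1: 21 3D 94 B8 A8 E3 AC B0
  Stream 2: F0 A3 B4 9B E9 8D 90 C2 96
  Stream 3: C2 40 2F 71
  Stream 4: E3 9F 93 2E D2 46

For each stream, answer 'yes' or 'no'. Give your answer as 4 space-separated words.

Stream 1: error at byte offset 2. INVALID
Stream 2: decodes cleanly. VALID
Stream 3: error at byte offset 1. INVALID
Stream 4: error at byte offset 5. INVALID

Answer: no yes no no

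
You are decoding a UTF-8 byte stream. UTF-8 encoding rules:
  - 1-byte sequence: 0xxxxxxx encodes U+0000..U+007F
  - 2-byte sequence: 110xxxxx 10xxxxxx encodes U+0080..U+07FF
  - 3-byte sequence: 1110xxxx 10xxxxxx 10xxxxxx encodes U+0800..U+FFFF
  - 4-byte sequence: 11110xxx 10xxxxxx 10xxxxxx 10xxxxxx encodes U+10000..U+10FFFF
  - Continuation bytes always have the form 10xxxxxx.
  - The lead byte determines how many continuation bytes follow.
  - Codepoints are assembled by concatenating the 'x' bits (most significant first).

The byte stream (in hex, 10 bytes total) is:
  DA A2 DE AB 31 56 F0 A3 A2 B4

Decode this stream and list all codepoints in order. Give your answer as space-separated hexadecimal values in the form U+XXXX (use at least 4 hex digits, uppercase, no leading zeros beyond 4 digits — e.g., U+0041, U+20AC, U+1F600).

Byte[0]=DA: 2-byte lead, need 1 cont bytes. acc=0x1A
Byte[1]=A2: continuation. acc=(acc<<6)|0x22=0x6A2
Completed: cp=U+06A2 (starts at byte 0)
Byte[2]=DE: 2-byte lead, need 1 cont bytes. acc=0x1E
Byte[3]=AB: continuation. acc=(acc<<6)|0x2B=0x7AB
Completed: cp=U+07AB (starts at byte 2)
Byte[4]=31: 1-byte ASCII. cp=U+0031
Byte[5]=56: 1-byte ASCII. cp=U+0056
Byte[6]=F0: 4-byte lead, need 3 cont bytes. acc=0x0
Byte[7]=A3: continuation. acc=(acc<<6)|0x23=0x23
Byte[8]=A2: continuation. acc=(acc<<6)|0x22=0x8E2
Byte[9]=B4: continuation. acc=(acc<<6)|0x34=0x238B4
Completed: cp=U+238B4 (starts at byte 6)

Answer: U+06A2 U+07AB U+0031 U+0056 U+238B4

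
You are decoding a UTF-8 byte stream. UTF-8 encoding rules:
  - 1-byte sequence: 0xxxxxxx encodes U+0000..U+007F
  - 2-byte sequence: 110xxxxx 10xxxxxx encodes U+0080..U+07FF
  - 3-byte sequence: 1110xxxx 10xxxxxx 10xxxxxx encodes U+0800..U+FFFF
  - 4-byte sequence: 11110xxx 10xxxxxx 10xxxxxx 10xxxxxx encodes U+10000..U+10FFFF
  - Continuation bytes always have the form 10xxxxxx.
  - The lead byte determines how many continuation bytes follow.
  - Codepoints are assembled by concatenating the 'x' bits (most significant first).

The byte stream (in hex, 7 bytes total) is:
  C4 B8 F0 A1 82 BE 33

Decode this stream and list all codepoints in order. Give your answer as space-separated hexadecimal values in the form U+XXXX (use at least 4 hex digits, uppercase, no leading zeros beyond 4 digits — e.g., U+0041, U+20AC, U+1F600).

Byte[0]=C4: 2-byte lead, need 1 cont bytes. acc=0x4
Byte[1]=B8: continuation. acc=(acc<<6)|0x38=0x138
Completed: cp=U+0138 (starts at byte 0)
Byte[2]=F0: 4-byte lead, need 3 cont bytes. acc=0x0
Byte[3]=A1: continuation. acc=(acc<<6)|0x21=0x21
Byte[4]=82: continuation. acc=(acc<<6)|0x02=0x842
Byte[5]=BE: continuation. acc=(acc<<6)|0x3E=0x210BE
Completed: cp=U+210BE (starts at byte 2)
Byte[6]=33: 1-byte ASCII. cp=U+0033

Answer: U+0138 U+210BE U+0033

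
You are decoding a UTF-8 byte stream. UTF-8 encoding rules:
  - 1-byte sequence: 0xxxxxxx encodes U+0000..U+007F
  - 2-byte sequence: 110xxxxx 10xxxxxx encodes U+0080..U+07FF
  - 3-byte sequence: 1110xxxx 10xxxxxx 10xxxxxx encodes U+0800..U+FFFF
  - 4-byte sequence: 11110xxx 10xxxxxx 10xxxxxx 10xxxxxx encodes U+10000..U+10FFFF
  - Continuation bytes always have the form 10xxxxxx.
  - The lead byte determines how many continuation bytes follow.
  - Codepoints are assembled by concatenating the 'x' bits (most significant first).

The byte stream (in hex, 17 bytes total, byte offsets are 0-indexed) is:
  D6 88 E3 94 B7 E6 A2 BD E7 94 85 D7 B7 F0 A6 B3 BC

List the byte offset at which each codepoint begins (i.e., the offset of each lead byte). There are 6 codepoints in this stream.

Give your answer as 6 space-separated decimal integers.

Answer: 0 2 5 8 11 13

Derivation:
Byte[0]=D6: 2-byte lead, need 1 cont bytes. acc=0x16
Byte[1]=88: continuation. acc=(acc<<6)|0x08=0x588
Completed: cp=U+0588 (starts at byte 0)
Byte[2]=E3: 3-byte lead, need 2 cont bytes. acc=0x3
Byte[3]=94: continuation. acc=(acc<<6)|0x14=0xD4
Byte[4]=B7: continuation. acc=(acc<<6)|0x37=0x3537
Completed: cp=U+3537 (starts at byte 2)
Byte[5]=E6: 3-byte lead, need 2 cont bytes. acc=0x6
Byte[6]=A2: continuation. acc=(acc<<6)|0x22=0x1A2
Byte[7]=BD: continuation. acc=(acc<<6)|0x3D=0x68BD
Completed: cp=U+68BD (starts at byte 5)
Byte[8]=E7: 3-byte lead, need 2 cont bytes. acc=0x7
Byte[9]=94: continuation. acc=(acc<<6)|0x14=0x1D4
Byte[10]=85: continuation. acc=(acc<<6)|0x05=0x7505
Completed: cp=U+7505 (starts at byte 8)
Byte[11]=D7: 2-byte lead, need 1 cont bytes. acc=0x17
Byte[12]=B7: continuation. acc=(acc<<6)|0x37=0x5F7
Completed: cp=U+05F7 (starts at byte 11)
Byte[13]=F0: 4-byte lead, need 3 cont bytes. acc=0x0
Byte[14]=A6: continuation. acc=(acc<<6)|0x26=0x26
Byte[15]=B3: continuation. acc=(acc<<6)|0x33=0x9B3
Byte[16]=BC: continuation. acc=(acc<<6)|0x3C=0x26CFC
Completed: cp=U+26CFC (starts at byte 13)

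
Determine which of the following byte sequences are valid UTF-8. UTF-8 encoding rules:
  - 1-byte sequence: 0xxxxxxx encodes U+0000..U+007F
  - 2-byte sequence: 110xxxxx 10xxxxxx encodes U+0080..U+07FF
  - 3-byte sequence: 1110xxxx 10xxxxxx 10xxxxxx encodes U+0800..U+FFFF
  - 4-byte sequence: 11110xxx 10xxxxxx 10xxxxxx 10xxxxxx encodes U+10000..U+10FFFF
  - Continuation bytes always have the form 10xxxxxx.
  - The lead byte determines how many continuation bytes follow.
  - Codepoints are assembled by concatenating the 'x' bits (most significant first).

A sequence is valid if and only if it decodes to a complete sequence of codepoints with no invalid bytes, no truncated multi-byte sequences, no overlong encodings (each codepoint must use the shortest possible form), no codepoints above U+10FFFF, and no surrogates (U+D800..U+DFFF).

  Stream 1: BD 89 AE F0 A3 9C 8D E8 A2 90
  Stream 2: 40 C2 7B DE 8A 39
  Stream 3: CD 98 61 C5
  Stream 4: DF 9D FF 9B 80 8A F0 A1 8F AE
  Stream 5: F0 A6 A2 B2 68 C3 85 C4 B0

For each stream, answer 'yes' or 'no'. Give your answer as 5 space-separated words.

Answer: no no no no yes

Derivation:
Stream 1: error at byte offset 0. INVALID
Stream 2: error at byte offset 2. INVALID
Stream 3: error at byte offset 4. INVALID
Stream 4: error at byte offset 2. INVALID
Stream 5: decodes cleanly. VALID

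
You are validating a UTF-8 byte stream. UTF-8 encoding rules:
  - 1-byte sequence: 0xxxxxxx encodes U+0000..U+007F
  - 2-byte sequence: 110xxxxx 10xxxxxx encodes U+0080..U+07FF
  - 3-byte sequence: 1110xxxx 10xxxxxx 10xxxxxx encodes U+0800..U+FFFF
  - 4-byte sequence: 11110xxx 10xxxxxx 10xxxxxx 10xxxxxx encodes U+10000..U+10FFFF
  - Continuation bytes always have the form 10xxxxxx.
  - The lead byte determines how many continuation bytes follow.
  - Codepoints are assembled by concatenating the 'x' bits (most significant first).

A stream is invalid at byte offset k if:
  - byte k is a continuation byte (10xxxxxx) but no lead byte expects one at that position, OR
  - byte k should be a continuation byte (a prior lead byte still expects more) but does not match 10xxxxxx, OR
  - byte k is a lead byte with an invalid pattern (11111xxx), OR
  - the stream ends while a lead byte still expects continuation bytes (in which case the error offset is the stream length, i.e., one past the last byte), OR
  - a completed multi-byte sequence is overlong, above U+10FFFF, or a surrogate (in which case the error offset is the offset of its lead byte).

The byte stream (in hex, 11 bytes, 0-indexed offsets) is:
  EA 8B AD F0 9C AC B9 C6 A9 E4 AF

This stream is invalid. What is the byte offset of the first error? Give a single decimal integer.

Byte[0]=EA: 3-byte lead, need 2 cont bytes. acc=0xA
Byte[1]=8B: continuation. acc=(acc<<6)|0x0B=0x28B
Byte[2]=AD: continuation. acc=(acc<<6)|0x2D=0xA2ED
Completed: cp=U+A2ED (starts at byte 0)
Byte[3]=F0: 4-byte lead, need 3 cont bytes. acc=0x0
Byte[4]=9C: continuation. acc=(acc<<6)|0x1C=0x1C
Byte[5]=AC: continuation. acc=(acc<<6)|0x2C=0x72C
Byte[6]=B9: continuation. acc=(acc<<6)|0x39=0x1CB39
Completed: cp=U+1CB39 (starts at byte 3)
Byte[7]=C6: 2-byte lead, need 1 cont bytes. acc=0x6
Byte[8]=A9: continuation. acc=(acc<<6)|0x29=0x1A9
Completed: cp=U+01A9 (starts at byte 7)
Byte[9]=E4: 3-byte lead, need 2 cont bytes. acc=0x4
Byte[10]=AF: continuation. acc=(acc<<6)|0x2F=0x12F
Byte[11]: stream ended, expected continuation. INVALID

Answer: 11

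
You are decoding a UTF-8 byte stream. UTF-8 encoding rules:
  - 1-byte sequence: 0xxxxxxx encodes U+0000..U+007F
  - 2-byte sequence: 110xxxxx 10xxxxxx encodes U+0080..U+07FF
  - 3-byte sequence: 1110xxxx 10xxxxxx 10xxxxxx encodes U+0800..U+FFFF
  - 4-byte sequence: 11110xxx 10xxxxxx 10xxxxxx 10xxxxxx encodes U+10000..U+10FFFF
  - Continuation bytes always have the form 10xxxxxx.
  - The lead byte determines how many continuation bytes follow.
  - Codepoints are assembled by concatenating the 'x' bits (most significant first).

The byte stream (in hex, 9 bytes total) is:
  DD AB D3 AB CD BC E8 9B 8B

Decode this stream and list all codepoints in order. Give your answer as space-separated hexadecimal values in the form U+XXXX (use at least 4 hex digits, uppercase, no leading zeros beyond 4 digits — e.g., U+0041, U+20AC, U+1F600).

Byte[0]=DD: 2-byte lead, need 1 cont bytes. acc=0x1D
Byte[1]=AB: continuation. acc=(acc<<6)|0x2B=0x76B
Completed: cp=U+076B (starts at byte 0)
Byte[2]=D3: 2-byte lead, need 1 cont bytes. acc=0x13
Byte[3]=AB: continuation. acc=(acc<<6)|0x2B=0x4EB
Completed: cp=U+04EB (starts at byte 2)
Byte[4]=CD: 2-byte lead, need 1 cont bytes. acc=0xD
Byte[5]=BC: continuation. acc=(acc<<6)|0x3C=0x37C
Completed: cp=U+037C (starts at byte 4)
Byte[6]=E8: 3-byte lead, need 2 cont bytes. acc=0x8
Byte[7]=9B: continuation. acc=(acc<<6)|0x1B=0x21B
Byte[8]=8B: continuation. acc=(acc<<6)|0x0B=0x86CB
Completed: cp=U+86CB (starts at byte 6)

Answer: U+076B U+04EB U+037C U+86CB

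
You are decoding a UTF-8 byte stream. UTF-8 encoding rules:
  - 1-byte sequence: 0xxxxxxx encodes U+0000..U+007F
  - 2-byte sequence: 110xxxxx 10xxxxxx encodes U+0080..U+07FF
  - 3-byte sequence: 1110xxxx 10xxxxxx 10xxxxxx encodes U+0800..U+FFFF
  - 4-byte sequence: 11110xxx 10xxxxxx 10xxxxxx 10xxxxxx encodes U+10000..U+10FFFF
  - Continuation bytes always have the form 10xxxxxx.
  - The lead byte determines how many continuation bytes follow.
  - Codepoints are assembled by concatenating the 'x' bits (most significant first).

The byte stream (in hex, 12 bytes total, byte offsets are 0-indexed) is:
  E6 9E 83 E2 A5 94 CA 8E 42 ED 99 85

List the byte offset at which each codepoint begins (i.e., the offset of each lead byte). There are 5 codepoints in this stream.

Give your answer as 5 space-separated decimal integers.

Byte[0]=E6: 3-byte lead, need 2 cont bytes. acc=0x6
Byte[1]=9E: continuation. acc=(acc<<6)|0x1E=0x19E
Byte[2]=83: continuation. acc=(acc<<6)|0x03=0x6783
Completed: cp=U+6783 (starts at byte 0)
Byte[3]=E2: 3-byte lead, need 2 cont bytes. acc=0x2
Byte[4]=A5: continuation. acc=(acc<<6)|0x25=0xA5
Byte[5]=94: continuation. acc=(acc<<6)|0x14=0x2954
Completed: cp=U+2954 (starts at byte 3)
Byte[6]=CA: 2-byte lead, need 1 cont bytes. acc=0xA
Byte[7]=8E: continuation. acc=(acc<<6)|0x0E=0x28E
Completed: cp=U+028E (starts at byte 6)
Byte[8]=42: 1-byte ASCII. cp=U+0042
Byte[9]=ED: 3-byte lead, need 2 cont bytes. acc=0xD
Byte[10]=99: continuation. acc=(acc<<6)|0x19=0x359
Byte[11]=85: continuation. acc=(acc<<6)|0x05=0xD645
Completed: cp=U+D645 (starts at byte 9)

Answer: 0 3 6 8 9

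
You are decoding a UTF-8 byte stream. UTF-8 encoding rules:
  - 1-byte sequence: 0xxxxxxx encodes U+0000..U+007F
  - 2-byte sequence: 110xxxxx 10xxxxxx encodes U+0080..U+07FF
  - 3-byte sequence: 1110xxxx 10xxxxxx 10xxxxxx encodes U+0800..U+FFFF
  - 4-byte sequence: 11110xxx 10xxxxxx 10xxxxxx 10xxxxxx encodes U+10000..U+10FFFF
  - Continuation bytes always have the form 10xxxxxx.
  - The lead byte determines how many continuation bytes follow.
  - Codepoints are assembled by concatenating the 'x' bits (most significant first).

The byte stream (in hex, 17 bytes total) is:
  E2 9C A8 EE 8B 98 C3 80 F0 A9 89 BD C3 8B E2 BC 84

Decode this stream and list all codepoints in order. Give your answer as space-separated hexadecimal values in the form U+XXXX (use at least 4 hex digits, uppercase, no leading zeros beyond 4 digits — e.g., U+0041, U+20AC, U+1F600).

Answer: U+2728 U+E2D8 U+00C0 U+2927D U+00CB U+2F04

Derivation:
Byte[0]=E2: 3-byte lead, need 2 cont bytes. acc=0x2
Byte[1]=9C: continuation. acc=(acc<<6)|0x1C=0x9C
Byte[2]=A8: continuation. acc=(acc<<6)|0x28=0x2728
Completed: cp=U+2728 (starts at byte 0)
Byte[3]=EE: 3-byte lead, need 2 cont bytes. acc=0xE
Byte[4]=8B: continuation. acc=(acc<<6)|0x0B=0x38B
Byte[5]=98: continuation. acc=(acc<<6)|0x18=0xE2D8
Completed: cp=U+E2D8 (starts at byte 3)
Byte[6]=C3: 2-byte lead, need 1 cont bytes. acc=0x3
Byte[7]=80: continuation. acc=(acc<<6)|0x00=0xC0
Completed: cp=U+00C0 (starts at byte 6)
Byte[8]=F0: 4-byte lead, need 3 cont bytes. acc=0x0
Byte[9]=A9: continuation. acc=(acc<<6)|0x29=0x29
Byte[10]=89: continuation. acc=(acc<<6)|0x09=0xA49
Byte[11]=BD: continuation. acc=(acc<<6)|0x3D=0x2927D
Completed: cp=U+2927D (starts at byte 8)
Byte[12]=C3: 2-byte lead, need 1 cont bytes. acc=0x3
Byte[13]=8B: continuation. acc=(acc<<6)|0x0B=0xCB
Completed: cp=U+00CB (starts at byte 12)
Byte[14]=E2: 3-byte lead, need 2 cont bytes. acc=0x2
Byte[15]=BC: continuation. acc=(acc<<6)|0x3C=0xBC
Byte[16]=84: continuation. acc=(acc<<6)|0x04=0x2F04
Completed: cp=U+2F04 (starts at byte 14)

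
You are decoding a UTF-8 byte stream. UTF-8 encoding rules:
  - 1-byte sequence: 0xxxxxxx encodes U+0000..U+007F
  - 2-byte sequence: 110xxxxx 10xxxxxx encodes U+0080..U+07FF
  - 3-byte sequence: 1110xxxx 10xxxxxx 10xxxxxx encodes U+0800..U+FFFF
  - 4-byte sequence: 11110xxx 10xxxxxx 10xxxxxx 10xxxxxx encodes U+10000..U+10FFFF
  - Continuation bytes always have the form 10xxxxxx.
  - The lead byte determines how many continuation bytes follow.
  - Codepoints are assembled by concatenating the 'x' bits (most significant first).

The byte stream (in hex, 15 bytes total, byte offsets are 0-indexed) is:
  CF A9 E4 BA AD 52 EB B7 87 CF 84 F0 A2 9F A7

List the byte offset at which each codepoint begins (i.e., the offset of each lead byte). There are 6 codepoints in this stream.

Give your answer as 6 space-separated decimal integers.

Answer: 0 2 5 6 9 11

Derivation:
Byte[0]=CF: 2-byte lead, need 1 cont bytes. acc=0xF
Byte[1]=A9: continuation. acc=(acc<<6)|0x29=0x3E9
Completed: cp=U+03E9 (starts at byte 0)
Byte[2]=E4: 3-byte lead, need 2 cont bytes. acc=0x4
Byte[3]=BA: continuation. acc=(acc<<6)|0x3A=0x13A
Byte[4]=AD: continuation. acc=(acc<<6)|0x2D=0x4EAD
Completed: cp=U+4EAD (starts at byte 2)
Byte[5]=52: 1-byte ASCII. cp=U+0052
Byte[6]=EB: 3-byte lead, need 2 cont bytes. acc=0xB
Byte[7]=B7: continuation. acc=(acc<<6)|0x37=0x2F7
Byte[8]=87: continuation. acc=(acc<<6)|0x07=0xBDC7
Completed: cp=U+BDC7 (starts at byte 6)
Byte[9]=CF: 2-byte lead, need 1 cont bytes. acc=0xF
Byte[10]=84: continuation. acc=(acc<<6)|0x04=0x3C4
Completed: cp=U+03C4 (starts at byte 9)
Byte[11]=F0: 4-byte lead, need 3 cont bytes. acc=0x0
Byte[12]=A2: continuation. acc=(acc<<6)|0x22=0x22
Byte[13]=9F: continuation. acc=(acc<<6)|0x1F=0x89F
Byte[14]=A7: continuation. acc=(acc<<6)|0x27=0x227E7
Completed: cp=U+227E7 (starts at byte 11)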